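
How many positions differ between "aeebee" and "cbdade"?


Comparing "aeebee" and "cbdade" position by position:
  Position 0: 'a' vs 'c' => DIFFER
  Position 1: 'e' vs 'b' => DIFFER
  Position 2: 'e' vs 'd' => DIFFER
  Position 3: 'b' vs 'a' => DIFFER
  Position 4: 'e' vs 'd' => DIFFER
  Position 5: 'e' vs 'e' => same
Positions that differ: 5

5


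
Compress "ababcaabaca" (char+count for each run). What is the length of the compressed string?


Input: ababcaabaca
Runs:
  'a' x 1 => "a1"
  'b' x 1 => "b1"
  'a' x 1 => "a1"
  'b' x 1 => "b1"
  'c' x 1 => "c1"
  'a' x 2 => "a2"
  'b' x 1 => "b1"
  'a' x 1 => "a1"
  'c' x 1 => "c1"
  'a' x 1 => "a1"
Compressed: "a1b1a1b1c1a2b1a1c1a1"
Compressed length: 20

20


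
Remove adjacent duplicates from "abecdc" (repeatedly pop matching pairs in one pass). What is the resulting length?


Input: abecdc
Stack-based adjacent duplicate removal:
  Read 'a': push. Stack: a
  Read 'b': push. Stack: ab
  Read 'e': push. Stack: abe
  Read 'c': push. Stack: abec
  Read 'd': push. Stack: abecd
  Read 'c': push. Stack: abecdc
Final stack: "abecdc" (length 6)

6


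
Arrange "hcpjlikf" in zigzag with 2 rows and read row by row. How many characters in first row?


Zigzag "hcpjlikf" into 2 rows:
Placing characters:
  'h' => row 0
  'c' => row 1
  'p' => row 0
  'j' => row 1
  'l' => row 0
  'i' => row 1
  'k' => row 0
  'f' => row 1
Rows:
  Row 0: "hplk"
  Row 1: "cjif"
First row length: 4

4


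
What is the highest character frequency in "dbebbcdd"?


Input: dbebbcdd
Character counts:
  'b': 3
  'c': 1
  'd': 3
  'e': 1
Maximum frequency: 3

3


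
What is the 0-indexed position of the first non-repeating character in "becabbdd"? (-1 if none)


Input: becabbdd
Character frequencies:
  'a': 1
  'b': 3
  'c': 1
  'd': 2
  'e': 1
Scanning left to right for freq == 1:
  Position 0 ('b'): freq=3, skip
  Position 1 ('e'): unique! => answer = 1

1


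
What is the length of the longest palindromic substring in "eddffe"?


Input: "eddffe"
Checking substrings for palindromes:
  [1:3] "dd" (len 2) => palindrome
  [3:5] "ff" (len 2) => palindrome
Longest palindromic substring: "dd" with length 2

2


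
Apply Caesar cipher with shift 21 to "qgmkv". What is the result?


Caesar cipher: shift "qgmkv" by 21
  'q' (pos 16) + 21 = pos 11 = 'l'
  'g' (pos 6) + 21 = pos 1 = 'b'
  'm' (pos 12) + 21 = pos 7 = 'h'
  'k' (pos 10) + 21 = pos 5 = 'f'
  'v' (pos 21) + 21 = pos 16 = 'q'
Result: lbhfq

lbhfq


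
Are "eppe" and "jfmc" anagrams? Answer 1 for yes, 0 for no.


Strings: "eppe", "jfmc"
Sorted first:  eepp
Sorted second: cfjm
Differ at position 0: 'e' vs 'c' => not anagrams

0


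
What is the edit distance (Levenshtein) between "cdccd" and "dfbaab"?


Computing edit distance: "cdccd" -> "dfbaab"
DP table:
           d    f    b    a    a    b
      0    1    2    3    4    5    6
  c   1    1    2    3    4    5    6
  d   2    1    2    3    4    5    6
  c   3    2    2    3    4    5    6
  c   4    3    3    3    4    5    6
  d   5    4    4    4    4    5    6
Edit distance = dp[5][6] = 6

6


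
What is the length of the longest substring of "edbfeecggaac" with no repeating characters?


Input: "edbfeecggaac"
Sliding window (track last position of each char):
  Position 0 ('e'): window [0,0] length 1 -- new best
  Position 1 ('d'): window [0,1] length 2 -- new best
  Position 2 ('b'): window [0,2] length 3 -- new best
  Position 3 ('f'): window [0,3] length 4 -- new best
  Position 4 ('e'): repeat (last at 0), move window start to 1
  Position 4 ('e'): window [1,4] length 4
  Position 5 ('e'): repeat (last at 4), move window start to 5
  Position 5 ('e'): window [5,5] length 1
  Position 6 ('c'): window [5,6] length 2
  Position 7 ('g'): window [5,7] length 3
  Position 8 ('g'): repeat (last at 7), move window start to 8
  Position 8 ('g'): window [8,8] length 1
  Position 9 ('a'): window [8,9] length 2
  Position 10 ('a'): repeat (last at 9), move window start to 10
  Position 10 ('a'): window [10,10] length 1
  Position 11 ('c'): window [10,11] length 2
Longest substring with no repeats: "edbf" with length 4

4


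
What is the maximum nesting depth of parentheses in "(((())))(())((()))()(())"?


Input: "(((())))(())((()))()(())"
Tracking depth:
  Position 0 '(': depth becomes 1
  Position 1 '(': depth becomes 2
  Position 2 '(': depth becomes 3
  Position 3 '(': depth becomes 4
  Position 4 ')': depth becomes 3
  Position 5 ')': depth becomes 2
  Position 6 ')': depth becomes 1
  Position 7 ')': depth becomes 0
  Position 8 '(': depth becomes 1
  Position 9 '(': depth becomes 2
  Position 10 ')': depth becomes 1
  Position 11 ')': depth becomes 0
  Position 12 '(': depth becomes 1
  Position 13 '(': depth becomes 2
  Position 14 '(': depth becomes 3
  Position 15 ')': depth becomes 2
  Position 16 ')': depth becomes 1
  Position 17 ')': depth becomes 0
  Position 18 '(': depth becomes 1
  Position 19 ')': depth becomes 0
  Position 20 '(': depth becomes 1
  Position 21 '(': depth becomes 2
  Position 22 ')': depth becomes 1
  Position 23 ')': depth becomes 0
Maximum depth reached: 4

4


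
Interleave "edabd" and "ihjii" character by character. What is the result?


Interleaving "edabd" and "ihjii":
  Position 0: 'e' from first, 'i' from second => "ei"
  Position 1: 'd' from first, 'h' from second => "dh"
  Position 2: 'a' from first, 'j' from second => "aj"
  Position 3: 'b' from first, 'i' from second => "bi"
  Position 4: 'd' from first, 'i' from second => "di"
Result: eidhajbidi

eidhajbidi


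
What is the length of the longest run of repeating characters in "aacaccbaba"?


Input: "aacaccbaba"
Scanning for longest run:
  Position 1 ('a'): continues run of 'a', length=2
  Position 2 ('c'): new char, reset run to 1
  Position 3 ('a'): new char, reset run to 1
  Position 4 ('c'): new char, reset run to 1
  Position 5 ('c'): continues run of 'c', length=2
  Position 6 ('b'): new char, reset run to 1
  Position 7 ('a'): new char, reset run to 1
  Position 8 ('b'): new char, reset run to 1
  Position 9 ('a'): new char, reset run to 1
Longest run: 'a' with length 2

2


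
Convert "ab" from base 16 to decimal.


Input: "ab" in base 16
Positional expansion:
  Digit 'a' (value 10) x 16^1 = 160
  Digit 'b' (value 11) x 16^0 = 11
Sum = 171

171


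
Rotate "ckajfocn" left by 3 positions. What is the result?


Input: "ckajfocn", rotate left by 3
First 3 characters: "cka"
Remaining characters: "jfocn"
Concatenate remaining + first: "jfocn" + "cka" = "jfocncka"

jfocncka


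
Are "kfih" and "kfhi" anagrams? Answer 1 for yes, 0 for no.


Strings: "kfih", "kfhi"
Sorted first:  fhik
Sorted second: fhik
Sorted forms match => anagrams

1


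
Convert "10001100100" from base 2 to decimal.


Input: "10001100100" in base 2
Positional expansion:
  Digit '1' (value 1) x 2^10 = 1024
  Digit '0' (value 0) x 2^9 = 0
  Digit '0' (value 0) x 2^8 = 0
  Digit '0' (value 0) x 2^7 = 0
  Digit '1' (value 1) x 2^6 = 64
  Digit '1' (value 1) x 2^5 = 32
  Digit '0' (value 0) x 2^4 = 0
  Digit '0' (value 0) x 2^3 = 0
  Digit '1' (value 1) x 2^2 = 4
  Digit '0' (value 0) x 2^1 = 0
  Digit '0' (value 0) x 2^0 = 0
Sum = 1124

1124


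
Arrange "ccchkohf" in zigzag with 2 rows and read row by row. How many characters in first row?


Zigzag "ccchkohf" into 2 rows:
Placing characters:
  'c' => row 0
  'c' => row 1
  'c' => row 0
  'h' => row 1
  'k' => row 0
  'o' => row 1
  'h' => row 0
  'f' => row 1
Rows:
  Row 0: "cckh"
  Row 1: "chof"
First row length: 4

4


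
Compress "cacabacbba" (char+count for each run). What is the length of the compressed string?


Input: cacabacbba
Runs:
  'c' x 1 => "c1"
  'a' x 1 => "a1"
  'c' x 1 => "c1"
  'a' x 1 => "a1"
  'b' x 1 => "b1"
  'a' x 1 => "a1"
  'c' x 1 => "c1"
  'b' x 2 => "b2"
  'a' x 1 => "a1"
Compressed: "c1a1c1a1b1a1c1b2a1"
Compressed length: 18

18


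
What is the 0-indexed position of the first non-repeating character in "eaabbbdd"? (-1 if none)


Input: eaabbbdd
Character frequencies:
  'a': 2
  'b': 3
  'd': 2
  'e': 1
Scanning left to right for freq == 1:
  Position 0 ('e'): unique! => answer = 0

0


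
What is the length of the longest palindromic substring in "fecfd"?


Input: "fecfd"
Checking substrings for palindromes:
  No multi-char palindromic substrings found
Longest palindromic substring: "f" with length 1

1


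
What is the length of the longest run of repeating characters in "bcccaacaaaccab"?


Input: "bcccaacaaaccab"
Scanning for longest run:
  Position 1 ('c'): new char, reset run to 1
  Position 2 ('c'): continues run of 'c', length=2
  Position 3 ('c'): continues run of 'c', length=3
  Position 4 ('a'): new char, reset run to 1
  Position 5 ('a'): continues run of 'a', length=2
  Position 6 ('c'): new char, reset run to 1
  Position 7 ('a'): new char, reset run to 1
  Position 8 ('a'): continues run of 'a', length=2
  Position 9 ('a'): continues run of 'a', length=3
  Position 10 ('c'): new char, reset run to 1
  Position 11 ('c'): continues run of 'c', length=2
  Position 12 ('a'): new char, reset run to 1
  Position 13 ('b'): new char, reset run to 1
Longest run: 'c' with length 3

3


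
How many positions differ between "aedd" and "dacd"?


Comparing "aedd" and "dacd" position by position:
  Position 0: 'a' vs 'd' => DIFFER
  Position 1: 'e' vs 'a' => DIFFER
  Position 2: 'd' vs 'c' => DIFFER
  Position 3: 'd' vs 'd' => same
Positions that differ: 3

3


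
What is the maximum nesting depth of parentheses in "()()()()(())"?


Input: "()()()()(())"
Tracking depth:
  Position 0 '(': depth becomes 1
  Position 1 ')': depth becomes 0
  Position 2 '(': depth becomes 1
  Position 3 ')': depth becomes 0
  Position 4 '(': depth becomes 1
  Position 5 ')': depth becomes 0
  Position 6 '(': depth becomes 1
  Position 7 ')': depth becomes 0
  Position 8 '(': depth becomes 1
  Position 9 '(': depth becomes 2
  Position 10 ')': depth becomes 1
  Position 11 ')': depth becomes 0
Maximum depth reached: 2

2


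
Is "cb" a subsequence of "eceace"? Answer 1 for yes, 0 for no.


Check if "cb" is a subsequence of "eceace"
Greedy scan:
  Position 0 ('e'): no match needed
  Position 1 ('c'): matches sub[0] = 'c'
  Position 2 ('e'): no match needed
  Position 3 ('a'): no match needed
  Position 4 ('c'): no match needed
  Position 5 ('e'): no match needed
Only matched 1/2 characters => not a subsequence

0


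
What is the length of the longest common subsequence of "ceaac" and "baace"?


LCS of "ceaac" and "baace"
DP table:
           b    a    a    c    e
      0    0    0    0    0    0
  c   0    0    0    0    1    1
  e   0    0    0    0    1    2
  a   0    0    1    1    1    2
  a   0    0    1    2    2    2
  c   0    0    1    2    3    3
LCS length = dp[5][5] = 3

3


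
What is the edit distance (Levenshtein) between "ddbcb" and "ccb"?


Computing edit distance: "ddbcb" -> "ccb"
DP table:
           c    c    b
      0    1    2    3
  d   1    1    2    3
  d   2    2    2    3
  b   3    3    3    2
  c   4    3    3    3
  b   5    4    4    3
Edit distance = dp[5][3] = 3

3


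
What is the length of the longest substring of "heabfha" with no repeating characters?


Input: "heabfha"
Sliding window (track last position of each char):
  Position 0 ('h'): window [0,0] length 1 -- new best
  Position 1 ('e'): window [0,1] length 2 -- new best
  Position 2 ('a'): window [0,2] length 3 -- new best
  Position 3 ('b'): window [0,3] length 4 -- new best
  Position 4 ('f'): window [0,4] length 5 -- new best
  Position 5 ('h'): repeat (last at 0), move window start to 1
  Position 5 ('h'): window [1,5] length 5
  Position 6 ('a'): repeat (last at 2), move window start to 3
  Position 6 ('a'): window [3,6] length 4
Longest substring with no repeats: "heabf" with length 5

5


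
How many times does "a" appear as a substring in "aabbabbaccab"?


Searching for "a" in "aabbabbaccab"
Scanning each position:
  Position 0: "a" => MATCH
  Position 1: "a" => MATCH
  Position 2: "b" => no
  Position 3: "b" => no
  Position 4: "a" => MATCH
  Position 5: "b" => no
  Position 6: "b" => no
  Position 7: "a" => MATCH
  Position 8: "c" => no
  Position 9: "c" => no
  Position 10: "a" => MATCH
  Position 11: "b" => no
Total occurrences: 5

5


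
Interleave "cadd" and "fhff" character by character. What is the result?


Interleaving "cadd" and "fhff":
  Position 0: 'c' from first, 'f' from second => "cf"
  Position 1: 'a' from first, 'h' from second => "ah"
  Position 2: 'd' from first, 'f' from second => "df"
  Position 3: 'd' from first, 'f' from second => "df"
Result: cfahdfdf

cfahdfdf


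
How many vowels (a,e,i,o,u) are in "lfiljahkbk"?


Input: lfiljahkbk
Checking each character:
  'l' at position 0: consonant
  'f' at position 1: consonant
  'i' at position 2: vowel (running total: 1)
  'l' at position 3: consonant
  'j' at position 4: consonant
  'a' at position 5: vowel (running total: 2)
  'h' at position 6: consonant
  'k' at position 7: consonant
  'b' at position 8: consonant
  'k' at position 9: consonant
Total vowels: 2

2


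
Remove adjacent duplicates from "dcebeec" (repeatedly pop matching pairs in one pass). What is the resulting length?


Input: dcebeec
Stack-based adjacent duplicate removal:
  Read 'd': push. Stack: d
  Read 'c': push. Stack: dc
  Read 'e': push. Stack: dce
  Read 'b': push. Stack: dceb
  Read 'e': push. Stack: dcebe
  Read 'e': matches stack top 'e' => pop. Stack: dceb
  Read 'c': push. Stack: dcebc
Final stack: "dcebc" (length 5)

5


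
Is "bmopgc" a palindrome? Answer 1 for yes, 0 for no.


Input: bmopgc
Reversed: cgpomb
  Compare pos 0 ('b') with pos 5 ('c'): MISMATCH
  Compare pos 1 ('m') with pos 4 ('g'): MISMATCH
  Compare pos 2 ('o') with pos 3 ('p'): MISMATCH
Result: not a palindrome

0


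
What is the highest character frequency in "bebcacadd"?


Input: bebcacadd
Character counts:
  'a': 2
  'b': 2
  'c': 2
  'd': 2
  'e': 1
Maximum frequency: 2

2


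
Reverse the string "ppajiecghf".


Input: ppajiecghf
Reading characters right to left:
  Position 9: 'f'
  Position 8: 'h'
  Position 7: 'g'
  Position 6: 'c'
  Position 5: 'e'
  Position 4: 'i'
  Position 3: 'j'
  Position 2: 'a'
  Position 1: 'p'
  Position 0: 'p'
Reversed: fhgceijapp

fhgceijapp


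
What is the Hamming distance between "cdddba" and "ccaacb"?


Comparing "cdddba" and "ccaacb" position by position:
  Position 0: 'c' vs 'c' => same
  Position 1: 'd' vs 'c' => differ
  Position 2: 'd' vs 'a' => differ
  Position 3: 'd' vs 'a' => differ
  Position 4: 'b' vs 'c' => differ
  Position 5: 'a' vs 'b' => differ
Total differences (Hamming distance): 5

5


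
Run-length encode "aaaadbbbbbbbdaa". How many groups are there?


Input: aaaadbbbbbbbdaa
Scanning for consecutive runs:
  Group 1: 'a' x 4 (positions 0-3)
  Group 2: 'd' x 1 (positions 4-4)
  Group 3: 'b' x 7 (positions 5-11)
  Group 4: 'd' x 1 (positions 12-12)
  Group 5: 'a' x 2 (positions 13-14)
Total groups: 5

5


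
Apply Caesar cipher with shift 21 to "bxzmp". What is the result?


Caesar cipher: shift "bxzmp" by 21
  'b' (pos 1) + 21 = pos 22 = 'w'
  'x' (pos 23) + 21 = pos 18 = 's'
  'z' (pos 25) + 21 = pos 20 = 'u'
  'm' (pos 12) + 21 = pos 7 = 'h'
  'p' (pos 15) + 21 = pos 10 = 'k'
Result: wsuhk

wsuhk


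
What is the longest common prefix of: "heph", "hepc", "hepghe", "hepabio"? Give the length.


Words: heph, hepc, hepghe, hepabio
  Position 0: all 'h' => match
  Position 1: all 'e' => match
  Position 2: all 'p' => match
  Position 3: ('h', 'c', 'g', 'a') => mismatch, stop
LCP = "hep" (length 3)

3


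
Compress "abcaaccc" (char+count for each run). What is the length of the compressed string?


Input: abcaaccc
Runs:
  'a' x 1 => "a1"
  'b' x 1 => "b1"
  'c' x 1 => "c1"
  'a' x 2 => "a2"
  'c' x 3 => "c3"
Compressed: "a1b1c1a2c3"
Compressed length: 10

10


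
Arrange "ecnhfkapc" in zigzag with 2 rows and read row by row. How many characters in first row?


Zigzag "ecnhfkapc" into 2 rows:
Placing characters:
  'e' => row 0
  'c' => row 1
  'n' => row 0
  'h' => row 1
  'f' => row 0
  'k' => row 1
  'a' => row 0
  'p' => row 1
  'c' => row 0
Rows:
  Row 0: "enfac"
  Row 1: "chkp"
First row length: 5

5


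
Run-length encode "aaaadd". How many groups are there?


Input: aaaadd
Scanning for consecutive runs:
  Group 1: 'a' x 4 (positions 0-3)
  Group 2: 'd' x 2 (positions 4-5)
Total groups: 2

2


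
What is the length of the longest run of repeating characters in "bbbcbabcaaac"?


Input: "bbbcbabcaaac"
Scanning for longest run:
  Position 1 ('b'): continues run of 'b', length=2
  Position 2 ('b'): continues run of 'b', length=3
  Position 3 ('c'): new char, reset run to 1
  Position 4 ('b'): new char, reset run to 1
  Position 5 ('a'): new char, reset run to 1
  Position 6 ('b'): new char, reset run to 1
  Position 7 ('c'): new char, reset run to 1
  Position 8 ('a'): new char, reset run to 1
  Position 9 ('a'): continues run of 'a', length=2
  Position 10 ('a'): continues run of 'a', length=3
  Position 11 ('c'): new char, reset run to 1
Longest run: 'b' with length 3

3


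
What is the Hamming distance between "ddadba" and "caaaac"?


Comparing "ddadba" and "caaaac" position by position:
  Position 0: 'd' vs 'c' => differ
  Position 1: 'd' vs 'a' => differ
  Position 2: 'a' vs 'a' => same
  Position 3: 'd' vs 'a' => differ
  Position 4: 'b' vs 'a' => differ
  Position 5: 'a' vs 'c' => differ
Total differences (Hamming distance): 5

5


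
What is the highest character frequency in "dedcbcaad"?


Input: dedcbcaad
Character counts:
  'a': 2
  'b': 1
  'c': 2
  'd': 3
  'e': 1
Maximum frequency: 3

3


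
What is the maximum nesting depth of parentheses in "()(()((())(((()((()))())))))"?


Input: "()(()((())(((()((()))())))))"
Tracking depth:
  Position 0 '(': depth becomes 1
  Position 1 ')': depth becomes 0
  Position 2 '(': depth becomes 1
  Position 3 '(': depth becomes 2
  Position 4 ')': depth becomes 1
  Position 5 '(': depth becomes 2
  Position 6 '(': depth becomes 3
  Position 7 '(': depth becomes 4
  Position 8 ')': depth becomes 3
  Position 9 ')': depth becomes 2
  Position 10 '(': depth becomes 3
  Position 11 '(': depth becomes 4
  Position 12 '(': depth becomes 5
  Position 13 '(': depth becomes 6
  Position 14 ')': depth becomes 5
  Position 15 '(': depth becomes 6
  Position 16 '(': depth becomes 7
  Position 17 '(': depth becomes 8
  Position 18 ')': depth becomes 7
  Position 19 ')': depth becomes 6
  Position 20 ')': depth becomes 5
  Position 21 '(': depth becomes 6
  Position 22 ')': depth becomes 5
  Position 23 ')': depth becomes 4
  Position 24 ')': depth becomes 3
  Position 25 ')': depth becomes 2
  Position 26 ')': depth becomes 1
  Position 27 ')': depth becomes 0
Maximum depth reached: 8

8


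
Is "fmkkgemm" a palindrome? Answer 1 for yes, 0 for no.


Input: fmkkgemm
Reversed: mmegkkmf
  Compare pos 0 ('f') with pos 7 ('m'): MISMATCH
  Compare pos 1 ('m') with pos 6 ('m'): match
  Compare pos 2 ('k') with pos 5 ('e'): MISMATCH
  Compare pos 3 ('k') with pos 4 ('g'): MISMATCH
Result: not a palindrome

0


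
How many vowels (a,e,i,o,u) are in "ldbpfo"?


Input: ldbpfo
Checking each character:
  'l' at position 0: consonant
  'd' at position 1: consonant
  'b' at position 2: consonant
  'p' at position 3: consonant
  'f' at position 4: consonant
  'o' at position 5: vowel (running total: 1)
Total vowels: 1

1


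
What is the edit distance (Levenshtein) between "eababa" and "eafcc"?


Computing edit distance: "eababa" -> "eafcc"
DP table:
           e    a    f    c    c
      0    1    2    3    4    5
  e   1    0    1    2    3    4
  a   2    1    0    1    2    3
  b   3    2    1    1    2    3
  a   4    3    2    2    2    3
  b   5    4    3    3    3    3
  a   6    5    4    4    4    4
Edit distance = dp[6][5] = 4

4


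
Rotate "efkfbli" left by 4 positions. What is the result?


Input: "efkfbli", rotate left by 4
First 4 characters: "efkf"
Remaining characters: "bli"
Concatenate remaining + first: "bli" + "efkf" = "bliefkf"

bliefkf


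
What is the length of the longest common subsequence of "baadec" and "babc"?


LCS of "baadec" and "babc"
DP table:
           b    a    b    c
      0    0    0    0    0
  b   0    1    1    1    1
  a   0    1    2    2    2
  a   0    1    2    2    2
  d   0    1    2    2    2
  e   0    1    2    2    2
  c   0    1    2    2    3
LCS length = dp[6][4] = 3

3


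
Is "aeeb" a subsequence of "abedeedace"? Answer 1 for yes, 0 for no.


Check if "aeeb" is a subsequence of "abedeedace"
Greedy scan:
  Position 0 ('a'): matches sub[0] = 'a'
  Position 1 ('b'): no match needed
  Position 2 ('e'): matches sub[1] = 'e'
  Position 3 ('d'): no match needed
  Position 4 ('e'): matches sub[2] = 'e'
  Position 5 ('e'): no match needed
  Position 6 ('d'): no match needed
  Position 7 ('a'): no match needed
  Position 8 ('c'): no match needed
  Position 9 ('e'): no match needed
Only matched 3/4 characters => not a subsequence

0


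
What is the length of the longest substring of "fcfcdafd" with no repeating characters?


Input: "fcfcdafd"
Sliding window (track last position of each char):
  Position 0 ('f'): window [0,0] length 1 -- new best
  Position 1 ('c'): window [0,1] length 2 -- new best
  Position 2 ('f'): repeat (last at 0), move window start to 1
  Position 2 ('f'): window [1,2] length 2
  Position 3 ('c'): repeat (last at 1), move window start to 2
  Position 3 ('c'): window [2,3] length 2
  Position 4 ('d'): window [2,4] length 3 -- new best
  Position 5 ('a'): window [2,5] length 4 -- new best
  Position 6 ('f'): repeat (last at 2), move window start to 3
  Position 6 ('f'): window [3,6] length 4
  Position 7 ('d'): repeat (last at 4), move window start to 5
  Position 7 ('d'): window [5,7] length 3
Longest substring with no repeats: "fcda" with length 4

4


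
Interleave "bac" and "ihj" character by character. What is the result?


Interleaving "bac" and "ihj":
  Position 0: 'b' from first, 'i' from second => "bi"
  Position 1: 'a' from first, 'h' from second => "ah"
  Position 2: 'c' from first, 'j' from second => "cj"
Result: biahcj

biahcj


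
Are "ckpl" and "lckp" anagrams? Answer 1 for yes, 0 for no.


Strings: "ckpl", "lckp"
Sorted first:  cklp
Sorted second: cklp
Sorted forms match => anagrams

1


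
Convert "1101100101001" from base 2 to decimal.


Input: "1101100101001" in base 2
Positional expansion:
  Digit '1' (value 1) x 2^12 = 4096
  Digit '1' (value 1) x 2^11 = 2048
  Digit '0' (value 0) x 2^10 = 0
  Digit '1' (value 1) x 2^9 = 512
  Digit '1' (value 1) x 2^8 = 256
  Digit '0' (value 0) x 2^7 = 0
  Digit '0' (value 0) x 2^6 = 0
  Digit '1' (value 1) x 2^5 = 32
  Digit '0' (value 0) x 2^4 = 0
  Digit '1' (value 1) x 2^3 = 8
  Digit '0' (value 0) x 2^2 = 0
  Digit '0' (value 0) x 2^1 = 0
  Digit '1' (value 1) x 2^0 = 1
Sum = 6953

6953


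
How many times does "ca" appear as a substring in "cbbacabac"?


Searching for "ca" in "cbbacabac"
Scanning each position:
  Position 0: "cb" => no
  Position 1: "bb" => no
  Position 2: "ba" => no
  Position 3: "ac" => no
  Position 4: "ca" => MATCH
  Position 5: "ab" => no
  Position 6: "ba" => no
  Position 7: "ac" => no
Total occurrences: 1

1


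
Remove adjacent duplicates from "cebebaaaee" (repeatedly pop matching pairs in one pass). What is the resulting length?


Input: cebebaaaee
Stack-based adjacent duplicate removal:
  Read 'c': push. Stack: c
  Read 'e': push. Stack: ce
  Read 'b': push. Stack: ceb
  Read 'e': push. Stack: cebe
  Read 'b': push. Stack: cebeb
  Read 'a': push. Stack: cebeba
  Read 'a': matches stack top 'a' => pop. Stack: cebeb
  Read 'a': push. Stack: cebeba
  Read 'e': push. Stack: cebebae
  Read 'e': matches stack top 'e' => pop. Stack: cebeba
Final stack: "cebeba" (length 6)

6


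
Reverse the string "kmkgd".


Input: kmkgd
Reading characters right to left:
  Position 4: 'd'
  Position 3: 'g'
  Position 2: 'k'
  Position 1: 'm'
  Position 0: 'k'
Reversed: dgkmk

dgkmk


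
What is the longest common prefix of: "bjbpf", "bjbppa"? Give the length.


Words: bjbpf, bjbppa
  Position 0: all 'b' => match
  Position 1: all 'j' => match
  Position 2: all 'b' => match
  Position 3: all 'p' => match
  Position 4: ('f', 'p') => mismatch, stop
LCP = "bjbp" (length 4)

4


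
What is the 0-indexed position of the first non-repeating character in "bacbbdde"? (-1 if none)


Input: bacbbdde
Character frequencies:
  'a': 1
  'b': 3
  'c': 1
  'd': 2
  'e': 1
Scanning left to right for freq == 1:
  Position 0 ('b'): freq=3, skip
  Position 1 ('a'): unique! => answer = 1

1


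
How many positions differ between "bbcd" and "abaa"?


Comparing "bbcd" and "abaa" position by position:
  Position 0: 'b' vs 'a' => DIFFER
  Position 1: 'b' vs 'b' => same
  Position 2: 'c' vs 'a' => DIFFER
  Position 3: 'd' vs 'a' => DIFFER
Positions that differ: 3

3


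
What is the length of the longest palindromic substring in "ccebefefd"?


Input: "ccebefefd"
Checking substrings for palindromes:
  [2:5] "ebe" (len 3) => palindrome
  [4:7] "efe" (len 3) => palindrome
  [5:8] "fef" (len 3) => palindrome
  [0:2] "cc" (len 2) => palindrome
Longest palindromic substring: "ebe" with length 3

3


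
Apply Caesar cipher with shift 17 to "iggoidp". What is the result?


Caesar cipher: shift "iggoidp" by 17
  'i' (pos 8) + 17 = pos 25 = 'z'
  'g' (pos 6) + 17 = pos 23 = 'x'
  'g' (pos 6) + 17 = pos 23 = 'x'
  'o' (pos 14) + 17 = pos 5 = 'f'
  'i' (pos 8) + 17 = pos 25 = 'z'
  'd' (pos 3) + 17 = pos 20 = 'u'
  'p' (pos 15) + 17 = pos 6 = 'g'
Result: zxxfzug

zxxfzug


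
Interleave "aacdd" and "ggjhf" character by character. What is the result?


Interleaving "aacdd" and "ggjhf":
  Position 0: 'a' from first, 'g' from second => "ag"
  Position 1: 'a' from first, 'g' from second => "ag"
  Position 2: 'c' from first, 'j' from second => "cj"
  Position 3: 'd' from first, 'h' from second => "dh"
  Position 4: 'd' from first, 'f' from second => "df"
Result: agagcjdhdf

agagcjdhdf


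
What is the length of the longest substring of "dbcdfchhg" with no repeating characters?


Input: "dbcdfchhg"
Sliding window (track last position of each char):
  Position 0 ('d'): window [0,0] length 1 -- new best
  Position 1 ('b'): window [0,1] length 2 -- new best
  Position 2 ('c'): window [0,2] length 3 -- new best
  Position 3 ('d'): repeat (last at 0), move window start to 1
  Position 3 ('d'): window [1,3] length 3
  Position 4 ('f'): window [1,4] length 4 -- new best
  Position 5 ('c'): repeat (last at 2), move window start to 3
  Position 5 ('c'): window [3,5] length 3
  Position 6 ('h'): window [3,6] length 4
  Position 7 ('h'): repeat (last at 6), move window start to 7
  Position 7 ('h'): window [7,7] length 1
  Position 8 ('g'): window [7,8] length 2
Longest substring with no repeats: "bcdf" with length 4

4


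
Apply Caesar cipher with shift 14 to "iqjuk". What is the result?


Caesar cipher: shift "iqjuk" by 14
  'i' (pos 8) + 14 = pos 22 = 'w'
  'q' (pos 16) + 14 = pos 4 = 'e'
  'j' (pos 9) + 14 = pos 23 = 'x'
  'u' (pos 20) + 14 = pos 8 = 'i'
  'k' (pos 10) + 14 = pos 24 = 'y'
Result: wexiy

wexiy


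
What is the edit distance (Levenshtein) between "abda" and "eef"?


Computing edit distance: "abda" -> "eef"
DP table:
           e    e    f
      0    1    2    3
  a   1    1    2    3
  b   2    2    2    3
  d   3    3    3    3
  a   4    4    4    4
Edit distance = dp[4][3] = 4

4


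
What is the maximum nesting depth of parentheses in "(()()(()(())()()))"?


Input: "(()()(()(())()()))"
Tracking depth:
  Position 0 '(': depth becomes 1
  Position 1 '(': depth becomes 2
  Position 2 ')': depth becomes 1
  Position 3 '(': depth becomes 2
  Position 4 ')': depth becomes 1
  Position 5 '(': depth becomes 2
  Position 6 '(': depth becomes 3
  Position 7 ')': depth becomes 2
  Position 8 '(': depth becomes 3
  Position 9 '(': depth becomes 4
  Position 10 ')': depth becomes 3
  Position 11 ')': depth becomes 2
  Position 12 '(': depth becomes 3
  Position 13 ')': depth becomes 2
  Position 14 '(': depth becomes 3
  Position 15 ')': depth becomes 2
  Position 16 ')': depth becomes 1
  Position 17 ')': depth becomes 0
Maximum depth reached: 4

4


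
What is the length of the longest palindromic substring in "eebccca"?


Input: "eebccca"
Checking substrings for palindromes:
  [3:6] "ccc" (len 3) => palindrome
  [0:2] "ee" (len 2) => palindrome
  [3:5] "cc" (len 2) => palindrome
  [4:6] "cc" (len 2) => palindrome
Longest palindromic substring: "ccc" with length 3

3


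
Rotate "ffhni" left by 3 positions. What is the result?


Input: "ffhni", rotate left by 3
First 3 characters: "ffh"
Remaining characters: "ni"
Concatenate remaining + first: "ni" + "ffh" = "niffh"

niffh


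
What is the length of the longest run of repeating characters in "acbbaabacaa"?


Input: "acbbaabacaa"
Scanning for longest run:
  Position 1 ('c'): new char, reset run to 1
  Position 2 ('b'): new char, reset run to 1
  Position 3 ('b'): continues run of 'b', length=2
  Position 4 ('a'): new char, reset run to 1
  Position 5 ('a'): continues run of 'a', length=2
  Position 6 ('b'): new char, reset run to 1
  Position 7 ('a'): new char, reset run to 1
  Position 8 ('c'): new char, reset run to 1
  Position 9 ('a'): new char, reset run to 1
  Position 10 ('a'): continues run of 'a', length=2
Longest run: 'b' with length 2

2


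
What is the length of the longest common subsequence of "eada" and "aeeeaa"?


LCS of "eada" and "aeeeaa"
DP table:
           a    e    e    e    a    a
      0    0    0    0    0    0    0
  e   0    0    1    1    1    1    1
  a   0    1    1    1    1    2    2
  d   0    1    1    1    1    2    2
  a   0    1    1    1    1    2    3
LCS length = dp[4][6] = 3

3


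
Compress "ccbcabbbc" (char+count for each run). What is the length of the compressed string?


Input: ccbcabbbc
Runs:
  'c' x 2 => "c2"
  'b' x 1 => "b1"
  'c' x 1 => "c1"
  'a' x 1 => "a1"
  'b' x 3 => "b3"
  'c' x 1 => "c1"
Compressed: "c2b1c1a1b3c1"
Compressed length: 12

12


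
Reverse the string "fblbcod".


Input: fblbcod
Reading characters right to left:
  Position 6: 'd'
  Position 5: 'o'
  Position 4: 'c'
  Position 3: 'b'
  Position 2: 'l'
  Position 1: 'b'
  Position 0: 'f'
Reversed: docblbf

docblbf


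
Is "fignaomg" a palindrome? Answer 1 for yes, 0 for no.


Input: fignaomg
Reversed: gmoangif
  Compare pos 0 ('f') with pos 7 ('g'): MISMATCH
  Compare pos 1 ('i') with pos 6 ('m'): MISMATCH
  Compare pos 2 ('g') with pos 5 ('o'): MISMATCH
  Compare pos 3 ('n') with pos 4 ('a'): MISMATCH
Result: not a palindrome

0


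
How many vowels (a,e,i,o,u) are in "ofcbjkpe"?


Input: ofcbjkpe
Checking each character:
  'o' at position 0: vowel (running total: 1)
  'f' at position 1: consonant
  'c' at position 2: consonant
  'b' at position 3: consonant
  'j' at position 4: consonant
  'k' at position 5: consonant
  'p' at position 6: consonant
  'e' at position 7: vowel (running total: 2)
Total vowels: 2

2


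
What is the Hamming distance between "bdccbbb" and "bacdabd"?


Comparing "bdccbbb" and "bacdabd" position by position:
  Position 0: 'b' vs 'b' => same
  Position 1: 'd' vs 'a' => differ
  Position 2: 'c' vs 'c' => same
  Position 3: 'c' vs 'd' => differ
  Position 4: 'b' vs 'a' => differ
  Position 5: 'b' vs 'b' => same
  Position 6: 'b' vs 'd' => differ
Total differences (Hamming distance): 4

4


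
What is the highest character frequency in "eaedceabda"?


Input: eaedceabda
Character counts:
  'a': 3
  'b': 1
  'c': 1
  'd': 2
  'e': 3
Maximum frequency: 3

3


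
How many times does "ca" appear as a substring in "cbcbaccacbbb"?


Searching for "ca" in "cbcbaccacbbb"
Scanning each position:
  Position 0: "cb" => no
  Position 1: "bc" => no
  Position 2: "cb" => no
  Position 3: "ba" => no
  Position 4: "ac" => no
  Position 5: "cc" => no
  Position 6: "ca" => MATCH
  Position 7: "ac" => no
  Position 8: "cb" => no
  Position 9: "bb" => no
  Position 10: "bb" => no
Total occurrences: 1

1


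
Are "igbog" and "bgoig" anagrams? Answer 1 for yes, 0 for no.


Strings: "igbog", "bgoig"
Sorted first:  bggio
Sorted second: bggio
Sorted forms match => anagrams

1


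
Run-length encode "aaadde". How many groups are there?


Input: aaadde
Scanning for consecutive runs:
  Group 1: 'a' x 3 (positions 0-2)
  Group 2: 'd' x 2 (positions 3-4)
  Group 3: 'e' x 1 (positions 5-5)
Total groups: 3

3


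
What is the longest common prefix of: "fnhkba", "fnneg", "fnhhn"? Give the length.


Words: fnhkba, fnneg, fnhhn
  Position 0: all 'f' => match
  Position 1: all 'n' => match
  Position 2: ('h', 'n', 'h') => mismatch, stop
LCP = "fn" (length 2)

2


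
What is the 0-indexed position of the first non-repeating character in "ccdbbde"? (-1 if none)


Input: ccdbbde
Character frequencies:
  'b': 2
  'c': 2
  'd': 2
  'e': 1
Scanning left to right for freq == 1:
  Position 0 ('c'): freq=2, skip
  Position 1 ('c'): freq=2, skip
  Position 2 ('d'): freq=2, skip
  Position 3 ('b'): freq=2, skip
  Position 4 ('b'): freq=2, skip
  Position 5 ('d'): freq=2, skip
  Position 6 ('e'): unique! => answer = 6

6


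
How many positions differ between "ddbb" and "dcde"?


Comparing "ddbb" and "dcde" position by position:
  Position 0: 'd' vs 'd' => same
  Position 1: 'd' vs 'c' => DIFFER
  Position 2: 'b' vs 'd' => DIFFER
  Position 3: 'b' vs 'e' => DIFFER
Positions that differ: 3

3


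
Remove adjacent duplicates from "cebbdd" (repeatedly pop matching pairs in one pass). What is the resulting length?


Input: cebbdd
Stack-based adjacent duplicate removal:
  Read 'c': push. Stack: c
  Read 'e': push. Stack: ce
  Read 'b': push. Stack: ceb
  Read 'b': matches stack top 'b' => pop. Stack: ce
  Read 'd': push. Stack: ced
  Read 'd': matches stack top 'd' => pop. Stack: ce
Final stack: "ce" (length 2)

2


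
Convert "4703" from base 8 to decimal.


Input: "4703" in base 8
Positional expansion:
  Digit '4' (value 4) x 8^3 = 2048
  Digit '7' (value 7) x 8^2 = 448
  Digit '0' (value 0) x 8^1 = 0
  Digit '3' (value 3) x 8^0 = 3
Sum = 2499

2499


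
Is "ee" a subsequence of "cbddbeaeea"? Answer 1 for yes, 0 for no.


Check if "ee" is a subsequence of "cbddbeaeea"
Greedy scan:
  Position 0 ('c'): no match needed
  Position 1 ('b'): no match needed
  Position 2 ('d'): no match needed
  Position 3 ('d'): no match needed
  Position 4 ('b'): no match needed
  Position 5 ('e'): matches sub[0] = 'e'
  Position 6 ('a'): no match needed
  Position 7 ('e'): matches sub[1] = 'e'
  Position 8 ('e'): no match needed
  Position 9 ('a'): no match needed
All 2 characters matched => is a subsequence

1


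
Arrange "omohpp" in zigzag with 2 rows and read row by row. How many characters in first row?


Zigzag "omohpp" into 2 rows:
Placing characters:
  'o' => row 0
  'm' => row 1
  'o' => row 0
  'h' => row 1
  'p' => row 0
  'p' => row 1
Rows:
  Row 0: "oop"
  Row 1: "mhp"
First row length: 3

3


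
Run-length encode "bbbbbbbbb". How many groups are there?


Input: bbbbbbbbb
Scanning for consecutive runs:
  Group 1: 'b' x 9 (positions 0-8)
Total groups: 1

1


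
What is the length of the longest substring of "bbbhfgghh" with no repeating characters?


Input: "bbbhfgghh"
Sliding window (track last position of each char):
  Position 0 ('b'): window [0,0] length 1 -- new best
  Position 1 ('b'): repeat (last at 0), move window start to 1
  Position 1 ('b'): window [1,1] length 1
  Position 2 ('b'): repeat (last at 1), move window start to 2
  Position 2 ('b'): window [2,2] length 1
  Position 3 ('h'): window [2,3] length 2 -- new best
  Position 4 ('f'): window [2,4] length 3 -- new best
  Position 5 ('g'): window [2,5] length 4 -- new best
  Position 6 ('g'): repeat (last at 5), move window start to 6
  Position 6 ('g'): window [6,6] length 1
  Position 7 ('h'): window [6,7] length 2
  Position 8 ('h'): repeat (last at 7), move window start to 8
  Position 8 ('h'): window [8,8] length 1
Longest substring with no repeats: "bhfg" with length 4

4


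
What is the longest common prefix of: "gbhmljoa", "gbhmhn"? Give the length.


Words: gbhmljoa, gbhmhn
  Position 0: all 'g' => match
  Position 1: all 'b' => match
  Position 2: all 'h' => match
  Position 3: all 'm' => match
  Position 4: ('l', 'h') => mismatch, stop
LCP = "gbhm" (length 4)

4


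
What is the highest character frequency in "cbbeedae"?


Input: cbbeedae
Character counts:
  'a': 1
  'b': 2
  'c': 1
  'd': 1
  'e': 3
Maximum frequency: 3

3


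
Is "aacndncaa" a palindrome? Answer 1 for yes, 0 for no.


Input: aacndncaa
Reversed: aacndncaa
  Compare pos 0 ('a') with pos 8 ('a'): match
  Compare pos 1 ('a') with pos 7 ('a'): match
  Compare pos 2 ('c') with pos 6 ('c'): match
  Compare pos 3 ('n') with pos 5 ('n'): match
Result: palindrome

1


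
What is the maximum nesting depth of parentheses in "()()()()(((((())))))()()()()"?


Input: "()()()()(((((())))))()()()()"
Tracking depth:
  Position 0 '(': depth becomes 1
  Position 1 ')': depth becomes 0
  Position 2 '(': depth becomes 1
  Position 3 ')': depth becomes 0
  Position 4 '(': depth becomes 1
  Position 5 ')': depth becomes 0
  Position 6 '(': depth becomes 1
  Position 7 ')': depth becomes 0
  Position 8 '(': depth becomes 1
  Position 9 '(': depth becomes 2
  Position 10 '(': depth becomes 3
  Position 11 '(': depth becomes 4
  Position 12 '(': depth becomes 5
  Position 13 '(': depth becomes 6
  Position 14 ')': depth becomes 5
  Position 15 ')': depth becomes 4
  Position 16 ')': depth becomes 3
  Position 17 ')': depth becomes 2
  Position 18 ')': depth becomes 1
  Position 19 ')': depth becomes 0
  Position 20 '(': depth becomes 1
  Position 21 ')': depth becomes 0
  Position 22 '(': depth becomes 1
  Position 23 ')': depth becomes 0
  Position 24 '(': depth becomes 1
  Position 25 ')': depth becomes 0
  Position 26 '(': depth becomes 1
  Position 27 ')': depth becomes 0
Maximum depth reached: 6

6


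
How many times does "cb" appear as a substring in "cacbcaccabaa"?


Searching for "cb" in "cacbcaccabaa"
Scanning each position:
  Position 0: "ca" => no
  Position 1: "ac" => no
  Position 2: "cb" => MATCH
  Position 3: "bc" => no
  Position 4: "ca" => no
  Position 5: "ac" => no
  Position 6: "cc" => no
  Position 7: "ca" => no
  Position 8: "ab" => no
  Position 9: "ba" => no
  Position 10: "aa" => no
Total occurrences: 1

1


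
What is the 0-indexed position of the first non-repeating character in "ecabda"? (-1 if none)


Input: ecabda
Character frequencies:
  'a': 2
  'b': 1
  'c': 1
  'd': 1
  'e': 1
Scanning left to right for freq == 1:
  Position 0 ('e'): unique! => answer = 0

0


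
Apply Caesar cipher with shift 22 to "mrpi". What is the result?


Caesar cipher: shift "mrpi" by 22
  'm' (pos 12) + 22 = pos 8 = 'i'
  'r' (pos 17) + 22 = pos 13 = 'n'
  'p' (pos 15) + 22 = pos 11 = 'l'
  'i' (pos 8) + 22 = pos 4 = 'e'
Result: inle

inle


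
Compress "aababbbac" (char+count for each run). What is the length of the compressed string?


Input: aababbbac
Runs:
  'a' x 2 => "a2"
  'b' x 1 => "b1"
  'a' x 1 => "a1"
  'b' x 3 => "b3"
  'a' x 1 => "a1"
  'c' x 1 => "c1"
Compressed: "a2b1a1b3a1c1"
Compressed length: 12

12


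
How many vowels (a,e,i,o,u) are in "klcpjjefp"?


Input: klcpjjefp
Checking each character:
  'k' at position 0: consonant
  'l' at position 1: consonant
  'c' at position 2: consonant
  'p' at position 3: consonant
  'j' at position 4: consonant
  'j' at position 5: consonant
  'e' at position 6: vowel (running total: 1)
  'f' at position 7: consonant
  'p' at position 8: consonant
Total vowels: 1

1


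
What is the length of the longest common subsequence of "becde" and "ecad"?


LCS of "becde" and "ecad"
DP table:
           e    c    a    d
      0    0    0    0    0
  b   0    0    0    0    0
  e   0    1    1    1    1
  c   0    1    2    2    2
  d   0    1    2    2    3
  e   0    1    2    2    3
LCS length = dp[5][4] = 3

3
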